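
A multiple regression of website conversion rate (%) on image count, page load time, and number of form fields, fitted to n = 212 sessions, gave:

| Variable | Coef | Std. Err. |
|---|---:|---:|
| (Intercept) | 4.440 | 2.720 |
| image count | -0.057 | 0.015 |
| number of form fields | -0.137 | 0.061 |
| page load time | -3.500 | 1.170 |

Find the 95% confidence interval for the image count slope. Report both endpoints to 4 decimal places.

(-0.0866, -0.0274)

Read off: b = -0.057, SE = 0.015 for image count.
df = n − k − 1 = 212 − 3 − 1 = 208.
t* = t_{0.025, 208} = 1.971435.
Margin = t* × SE = 1.971435 × 0.015 = 0.029572.
CI: -0.057 ± 0.029572 → (-0.0866, -0.0274).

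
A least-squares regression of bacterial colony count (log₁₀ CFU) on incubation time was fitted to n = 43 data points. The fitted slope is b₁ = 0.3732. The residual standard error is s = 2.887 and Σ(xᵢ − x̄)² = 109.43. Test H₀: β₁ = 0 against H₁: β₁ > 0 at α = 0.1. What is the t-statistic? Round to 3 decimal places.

t = 1.352

SE(b₁) = s/√Sₓₓ = 2.887/√109.43 = 0.275981.
t = 0.3732 / 0.275981 = 1.352.
df = n − 2 = 41.
One-sided p ≈ 0.0919, which is < 0.1, so reject H₀.
There is evidence that the true slope on incubation time is positive.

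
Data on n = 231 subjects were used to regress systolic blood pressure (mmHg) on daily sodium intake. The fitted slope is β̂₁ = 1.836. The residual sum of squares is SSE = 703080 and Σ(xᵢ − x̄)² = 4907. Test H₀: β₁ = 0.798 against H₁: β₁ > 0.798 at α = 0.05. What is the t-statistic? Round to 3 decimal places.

t = 1.312

MSE = SSE/(n − 2) = 703080/229 = 3070.22.
SE(β̂₁) = √(MSE/Sₓₓ) = √(3070.22/4907) = 0.791.
t = (1.836 − 0.798) / 0.791 = 1.312.
df = n − 2 = 229.
One-sided p ≈ 0.0954, which is ≥ 0.05, so fail to reject H₀.
The data do not give significant evidence that the true slope on daily sodium intake exceeds 0.798 mmHg per unit.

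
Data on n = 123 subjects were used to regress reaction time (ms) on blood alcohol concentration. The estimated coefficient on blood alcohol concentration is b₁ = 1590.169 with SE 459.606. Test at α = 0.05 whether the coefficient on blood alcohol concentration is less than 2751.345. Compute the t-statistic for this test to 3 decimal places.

H₀: β₁ = 2751.345 vs H₁: β₁ < 2751.345.
t = (b₁ − β₁⁰)/SE = (1590.169 − 2751.345) / 459.606 = -2.526.
df = n − 2 = 123 − 2 = 121.
One-sided p ≈ 0.0064, which is < 0.05, so reject H₀.
There is evidence that the true slope on blood alcohol concentration is below 2751.345 ms per unit.

t = -2.526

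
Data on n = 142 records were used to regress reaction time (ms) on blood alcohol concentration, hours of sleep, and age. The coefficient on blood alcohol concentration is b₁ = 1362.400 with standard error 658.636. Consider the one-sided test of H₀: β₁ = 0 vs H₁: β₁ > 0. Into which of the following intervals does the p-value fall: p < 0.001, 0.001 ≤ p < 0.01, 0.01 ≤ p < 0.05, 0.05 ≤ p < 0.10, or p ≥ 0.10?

t = 1362.400 / 658.636 = 2.069.
df = n − k − 1 = 142 − 3 − 1 = 138.
One-sided p = P(T_{138} > t) ≈ 0.0202.
So 0.01 ≤ p < 0.05.

0.01 ≤ p < 0.05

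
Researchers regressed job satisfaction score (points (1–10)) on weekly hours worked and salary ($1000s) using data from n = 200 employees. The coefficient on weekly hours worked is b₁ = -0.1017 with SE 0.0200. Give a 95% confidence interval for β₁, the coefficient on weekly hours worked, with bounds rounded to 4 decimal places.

(-0.1411, -0.0623)

df = n − k − 1 = 200 − 2 − 1 = 197.
t* = t_{0.025, 197} = 1.972079.
Margin = t* × SE = 1.972079 × 0.0200 = 0.039442.
CI: -0.1017 ± 0.039442 → (-0.1411, -0.0623).
With 95% confidence, each one-unit increase in weekly hours worked is associated with a change of between -0.1411 and -0.0623 points (1–10) in job satisfaction score, holding the other predictors fixed.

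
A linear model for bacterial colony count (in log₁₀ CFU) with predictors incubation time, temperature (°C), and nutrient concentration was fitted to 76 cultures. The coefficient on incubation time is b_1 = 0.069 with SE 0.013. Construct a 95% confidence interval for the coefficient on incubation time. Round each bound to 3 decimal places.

df = n − k − 1 = 76 − 3 − 1 = 72.
t* = t_{0.025, 72} = 1.993464.
Margin = t* × SE = 1.993464 × 0.013 = 0.02592.
CI: 0.069 ± 0.02592 → (0.043, 0.095).
With 95% confidence, each one-unit increase in incubation time is associated with a change of between 0.043 and 0.095 log₁₀ CFU in bacterial colony count, holding the other predictors fixed.

(0.043, 0.095)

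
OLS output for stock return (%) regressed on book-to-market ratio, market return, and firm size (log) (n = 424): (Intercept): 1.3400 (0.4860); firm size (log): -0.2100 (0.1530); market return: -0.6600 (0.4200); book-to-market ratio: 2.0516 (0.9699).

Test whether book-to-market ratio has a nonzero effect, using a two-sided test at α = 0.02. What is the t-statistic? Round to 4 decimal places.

Read off: b = 2.0516, SE = 0.9699 for book-to-market ratio.
H₀: β₁ = 0 vs H₁: β₁ ≠ 0.
t = 2.0516 / 0.9699 = 2.1153.
df = n − k − 1 = 424 − 3 − 1 = 420.
Two-sided p ≈ 0.0350, which is ≥ 0.02, so fail to reject H₀.
The data do not give significant evidence of an association between book-to-market ratio and stock return, after adjusting for the other predictors.

t = 2.1153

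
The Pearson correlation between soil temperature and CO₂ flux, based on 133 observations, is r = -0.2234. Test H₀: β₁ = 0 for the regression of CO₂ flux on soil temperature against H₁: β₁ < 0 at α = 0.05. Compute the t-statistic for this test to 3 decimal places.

t = r·√(n − 2)/√(1 − r²) = -0.2234·√131/√0.950092 = -2.623.
df = n − 2 = 131.
One-sided p ≈ 0.0049, which is < 0.05, so reject H₀.
There is evidence of a linear association between soil temperature and CO₂ flux.

t = -2.623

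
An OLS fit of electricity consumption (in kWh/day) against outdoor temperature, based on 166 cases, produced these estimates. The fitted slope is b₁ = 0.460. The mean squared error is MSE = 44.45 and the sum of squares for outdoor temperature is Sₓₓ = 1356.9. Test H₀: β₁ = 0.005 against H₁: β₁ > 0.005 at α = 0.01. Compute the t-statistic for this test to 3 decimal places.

SE(b₁) = √(MSE/Sₓₓ) = √(44.45/1356.9) = 0.180993.
t = (0.460 − 0.005) / 0.180993 = 2.514.
df = n − 2 = 164.
One-sided p ≈ 0.0065, which is < 0.01, so reject H₀.
There is evidence that the true slope on outdoor temperature exceeds 0.005 kWh/day per unit.

t = 2.514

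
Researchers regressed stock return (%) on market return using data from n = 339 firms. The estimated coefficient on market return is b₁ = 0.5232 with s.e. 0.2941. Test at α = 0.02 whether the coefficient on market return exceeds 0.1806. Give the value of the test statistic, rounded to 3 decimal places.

t = 1.165

H₀: β₁ = 0.1806 vs H₁: β₁ > 0.1806.
t = (b₁ − β₁⁰)/SE = (0.5232 − 0.1806) / 0.2941 = 1.165.
df = n − 2 = 339 − 2 = 337.
One-sided p ≈ 0.1224, which is ≥ 0.02, so fail to reject H₀.
The data do not give significant evidence that the true slope on market return exceeds 0.1806 % per unit.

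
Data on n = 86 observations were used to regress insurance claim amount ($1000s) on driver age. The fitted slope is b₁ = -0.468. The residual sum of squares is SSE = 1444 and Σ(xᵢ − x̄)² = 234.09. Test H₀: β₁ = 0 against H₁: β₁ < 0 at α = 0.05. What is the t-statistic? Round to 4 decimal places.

MSE = SSE/(n − 2) = 1444/84 = 17.1905.
SE(b₁) = √(MSE/Sₓₓ) = √(17.1905/234.09) = 0.27099.
t = -0.468 / 0.27099 = -1.7270.
df = n − 2 = 84.
One-sided p ≈ 0.0439, which is < 0.05, so reject H₀.
There is evidence that the true slope on driver age is negative.

t = -1.7270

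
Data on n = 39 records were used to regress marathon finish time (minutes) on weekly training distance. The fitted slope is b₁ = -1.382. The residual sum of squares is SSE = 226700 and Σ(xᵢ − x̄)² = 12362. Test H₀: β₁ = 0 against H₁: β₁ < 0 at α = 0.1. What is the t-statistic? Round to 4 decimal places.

MSE = SSE/(n − 2) = 226700/37 = 6127.03.
SE(b₁) = √(MSE/Sₓₓ) = √(6127.03/12362) = 0.704013.
t = -1.382 / 0.704013 = -1.9630.
df = n − 2 = 37.
One-sided p ≈ 0.0286, which is < 0.1, so reject H₀.
There is evidence that the true slope on weekly training distance is negative.

t = -1.9630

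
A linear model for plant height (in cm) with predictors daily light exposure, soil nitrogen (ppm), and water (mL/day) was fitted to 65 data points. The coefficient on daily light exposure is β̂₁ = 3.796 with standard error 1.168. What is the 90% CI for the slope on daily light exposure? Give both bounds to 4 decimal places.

df = n − k − 1 = 65 − 3 − 1 = 61.
t* = t_{0.05, 61} = 1.670219.
Margin = t* × SE = 1.670219 × 1.168 = 1.950816.
CI: 3.796 ± 1.950816 → (1.8452, 5.7468).
With 90% confidence, each one-unit increase in daily light exposure is associated with a change of between 1.8452 and 5.7468 cm in plant height, holding the other predictors fixed.

(1.8452, 5.7468)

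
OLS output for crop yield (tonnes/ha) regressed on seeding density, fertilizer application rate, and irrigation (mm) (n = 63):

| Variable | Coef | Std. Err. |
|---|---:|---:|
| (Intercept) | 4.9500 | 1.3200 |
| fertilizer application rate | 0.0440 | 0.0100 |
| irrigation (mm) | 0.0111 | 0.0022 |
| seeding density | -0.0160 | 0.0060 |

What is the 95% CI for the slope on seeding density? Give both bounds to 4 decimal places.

(-0.0280, -0.0040)

Read off: b = -0.0160, SE = 0.0060 for seeding density.
df = n − k − 1 = 63 − 3 − 1 = 59.
t* = t_{0.025, 59} = 2.000995.
Margin = t* × SE = 2.000995 × 0.0060 = 0.012006.
CI: -0.0160 ± 0.012006 → (-0.0280, -0.0040).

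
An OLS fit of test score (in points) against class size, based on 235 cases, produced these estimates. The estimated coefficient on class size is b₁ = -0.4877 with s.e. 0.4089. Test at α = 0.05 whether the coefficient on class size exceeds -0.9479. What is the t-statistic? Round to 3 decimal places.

t = 1.125

H₀: β₁ = -0.9479 vs H₁: β₁ > -0.9479.
t = (b₁ − β₁⁰)/SE = (-0.4877 − (-0.9479)) / 0.4089 = 1.125.
df = n − 2 = 235 − 2 = 233.
One-sided p ≈ 0.1308, which is ≥ 0.05, so fail to reject H₀.
The data do not give significant evidence that the true slope on class size exceeds -0.9479 points per unit.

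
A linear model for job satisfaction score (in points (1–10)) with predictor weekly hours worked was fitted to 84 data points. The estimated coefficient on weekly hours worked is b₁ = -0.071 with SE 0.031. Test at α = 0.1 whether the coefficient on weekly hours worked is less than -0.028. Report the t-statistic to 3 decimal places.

H₀: β₁ = -0.028 vs H₁: β₁ < -0.028.
t = (b₁ − β₁⁰)/SE = (-0.071 − (-0.028)) / 0.031 = -1.387.
df = n − 2 = 84 − 2 = 82.
One-sided p ≈ 0.0846, which is < 0.1, so reject H₀.
There is evidence that the true slope on weekly hours worked is below -0.028 points (1–10) per unit.

t = -1.387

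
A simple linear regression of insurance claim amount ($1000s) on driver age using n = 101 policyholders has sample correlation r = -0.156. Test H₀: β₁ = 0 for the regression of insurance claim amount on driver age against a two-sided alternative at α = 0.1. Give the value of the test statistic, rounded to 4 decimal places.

t = -1.5714

t = r·√(n − 2)/√(1 − r²) = -0.156·√99/√0.975664 = -1.5714.
df = n − 2 = 99.
Two-sided p ≈ 0.1193, which is ≥ 0.1, so fail to reject H₀.
The data do not give significant evidence of a linear association between driver age and insurance claim amount.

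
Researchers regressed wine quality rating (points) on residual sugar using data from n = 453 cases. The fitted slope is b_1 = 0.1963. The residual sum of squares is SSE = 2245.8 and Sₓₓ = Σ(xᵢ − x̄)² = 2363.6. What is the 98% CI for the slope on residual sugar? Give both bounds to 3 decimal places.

MSE = SSE/(n − 2) = 2245.8/451 = 4.9796.
SE(b_1) = √(MSE/Sₓₓ) = √(4.9796/2363.6) = 0.0458997.
df = n − 2 = 451.
t* = t_{0.01, 451} = 2.334645.
Margin = t* × SE = 2.334645 × 0.0458997 = 0.10716.
CI: 0.1963 ± 0.10716 → (0.089, 0.303).
With 98% confidence, each one-unit increase in residual sugar is associated with a change of between 0.089 and 0.303 points in wine quality rating.

(0.089, 0.303)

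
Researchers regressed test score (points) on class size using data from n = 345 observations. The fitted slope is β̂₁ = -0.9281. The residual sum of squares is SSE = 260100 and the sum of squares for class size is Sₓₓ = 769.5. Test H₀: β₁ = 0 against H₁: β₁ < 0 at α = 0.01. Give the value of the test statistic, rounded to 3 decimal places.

t = -0.935

MSE = SSE/(n − 2) = 260100/343 = 758.309.
SE(β̂₁) = √(MSE/Sₓₓ) = √(758.309/769.5) = 0.992702.
t = -0.9281 / 0.992702 = -0.935.
df = n − 2 = 343.
One-sided p ≈ 0.1752, which is ≥ 0.01, so fail to reject H₀.
The data do not give significant evidence that the true slope on class size is negative.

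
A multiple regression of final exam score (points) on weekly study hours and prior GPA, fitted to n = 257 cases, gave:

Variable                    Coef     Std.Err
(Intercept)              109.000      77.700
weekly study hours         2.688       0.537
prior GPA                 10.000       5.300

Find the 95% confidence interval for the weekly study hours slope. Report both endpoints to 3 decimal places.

(1.630, 3.746)

Read off: b = 2.688, SE = 0.537 for weekly study hours.
df = n − k − 1 = 257 − 2 − 1 = 254.
t* = t_{0.025, 254} = 1.969348.
Margin = t* × SE = 1.969348 × 0.537 = 1.05754.
CI: 2.688 ± 1.05754 → (1.630, 3.746).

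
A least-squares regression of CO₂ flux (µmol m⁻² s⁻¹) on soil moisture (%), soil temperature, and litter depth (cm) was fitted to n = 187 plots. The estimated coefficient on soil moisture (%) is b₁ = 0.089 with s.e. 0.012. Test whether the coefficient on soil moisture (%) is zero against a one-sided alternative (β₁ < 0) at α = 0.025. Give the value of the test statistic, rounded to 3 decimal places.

H₀: β₁ = 0 vs H₁: β₁ < 0.
t = (b₁ − β₁⁰)/SE = 0.089 / 0.012 = 7.417.
df = n − k − 1 = 187 − 3 − 1 = 183.
One-sided p ≈ 1.0000, which is ≥ 0.025, so fail to reject H₀.
The data do not give significant evidence that the true slope on soil moisture (%) is negative, holding the other predictors fixed.

t = 7.417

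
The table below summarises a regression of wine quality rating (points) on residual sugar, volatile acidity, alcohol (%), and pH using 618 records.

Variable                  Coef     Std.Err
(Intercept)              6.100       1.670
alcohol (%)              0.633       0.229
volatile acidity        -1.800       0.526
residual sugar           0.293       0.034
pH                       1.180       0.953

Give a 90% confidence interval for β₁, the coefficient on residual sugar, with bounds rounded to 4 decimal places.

(0.2370, 0.3490)

Read off: b = 0.293, SE = 0.034 for residual sugar.
df = n − k − 1 = 618 − 4 − 1 = 613.
t* = t_{0.05, 613} = 1.647343.
Margin = t* × SE = 1.647343 × 0.034 = 0.056010.
CI: 0.293 ± 0.056010 → (0.2370, 0.3490).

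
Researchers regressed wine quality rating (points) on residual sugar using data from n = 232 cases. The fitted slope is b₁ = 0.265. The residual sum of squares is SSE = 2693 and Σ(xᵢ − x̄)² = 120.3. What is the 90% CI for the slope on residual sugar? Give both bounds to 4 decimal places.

MSE = SSE/(n − 2) = 2693/230 = 11.7087.
SE(b₁) = √(MSE/Sₓₓ) = √(11.7087/120.3) = 0.311976.
df = n − 2 = 230.
t* = t_{0.05, 230} = 1.651506.
Margin = t* × SE = 1.651506 × 0.311976 = 0.515230.
CI: 0.265 ± 0.515230 → (-0.2502, 0.7802).
With 90% confidence, each one-unit increase in residual sugar is associated with a change of between -0.2502 and 0.7802 points in wine quality rating.

(-0.2502, 0.7802)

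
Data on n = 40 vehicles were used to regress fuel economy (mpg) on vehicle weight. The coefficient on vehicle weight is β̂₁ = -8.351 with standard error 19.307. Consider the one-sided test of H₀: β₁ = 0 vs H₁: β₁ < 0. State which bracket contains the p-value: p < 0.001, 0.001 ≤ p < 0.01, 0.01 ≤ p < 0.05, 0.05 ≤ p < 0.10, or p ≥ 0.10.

p ≥ 0.10

t = -8.351 / 19.307 = -0.433.
df = n − 2 = 40 − 2 = 38.
One-sided p = P(T_{38} < t) ≈ 0.3339.
So p ≥ 0.10.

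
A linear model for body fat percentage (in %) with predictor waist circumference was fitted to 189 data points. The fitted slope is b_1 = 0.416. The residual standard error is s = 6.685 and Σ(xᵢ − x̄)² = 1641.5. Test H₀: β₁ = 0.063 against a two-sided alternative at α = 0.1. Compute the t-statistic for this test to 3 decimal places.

SE(b_1) = s/√Sₓₓ = 6.685/√1641.5 = 0.164999.
t = (0.416 − 0.063) / 0.164999 = 2.139.
df = n − 2 = 187.
Two-sided p ≈ 0.0337, which is < 0.1, so reject H₀.
There is evidence that the true slope on waist circumference differs from 0.063 % per unit.

t = 2.139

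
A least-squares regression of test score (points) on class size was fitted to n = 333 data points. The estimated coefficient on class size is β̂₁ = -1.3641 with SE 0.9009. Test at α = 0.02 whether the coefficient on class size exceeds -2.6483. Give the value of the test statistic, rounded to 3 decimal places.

t = 1.425

H₀: β₁ = -2.6483 vs H₁: β₁ > -2.6483.
t = (β̂₁ − β₁⁰)/SE = (-1.3641 − (-2.6483)) / 0.9009 = 1.425.
df = n − 2 = 333 − 2 = 331.
One-sided p ≈ 0.0775, which is ≥ 0.02, so fail to reject H₀.
The data do not give significant evidence that the true slope on class size exceeds -2.6483 points per unit.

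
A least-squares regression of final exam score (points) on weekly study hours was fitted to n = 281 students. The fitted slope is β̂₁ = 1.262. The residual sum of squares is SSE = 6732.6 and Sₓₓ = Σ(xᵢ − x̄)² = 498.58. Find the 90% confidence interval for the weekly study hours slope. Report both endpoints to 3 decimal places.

(0.899, 1.625)

MSE = SSE/(n − 2) = 6732.6/279 = 24.1312.
SE(β̂₁) = √(MSE/Sₓₓ) = √(24.1312/498.58) = 0.22.
df = n − 2 = 279.
t* = t_{0.05, 279} = 1.650333.
Margin = t* × SE = 1.650333 × 0.22 = 0.36307.
CI: 1.262 ± 0.36307 → (0.899, 1.625).
With 90% confidence, each one-unit increase in weekly study hours is associated with a change of between 0.899 and 1.625 points in final exam score.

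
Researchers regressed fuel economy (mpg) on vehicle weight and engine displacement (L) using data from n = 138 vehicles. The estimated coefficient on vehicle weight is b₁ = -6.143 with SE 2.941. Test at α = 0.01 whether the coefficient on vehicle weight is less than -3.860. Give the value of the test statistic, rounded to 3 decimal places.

t = -0.776

H₀: β₁ = -3.860 vs H₁: β₁ < -3.860.
t = (b₁ − β₁⁰)/SE = (-6.143 − (-3.860)) / 2.941 = -0.776.
df = n − k − 1 = 138 − 2 − 1 = 135.
One-sided p ≈ 0.2195, which is ≥ 0.01, so fail to reject H₀.
The data do not give significant evidence that the true slope on vehicle weight is below -3.860 mpg per unit, holding the other predictors fixed.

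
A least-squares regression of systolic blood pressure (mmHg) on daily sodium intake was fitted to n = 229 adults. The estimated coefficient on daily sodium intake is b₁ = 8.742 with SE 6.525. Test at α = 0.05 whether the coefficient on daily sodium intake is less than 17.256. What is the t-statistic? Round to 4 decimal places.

t = -1.3048

H₀: β₁ = 17.256 vs H₁: β₁ < 17.256.
t = (b₁ − β₁⁰)/SE = (8.742 − 17.256) / 6.525 = -1.3048.
df = n − 2 = 229 − 2 = 227.
One-sided p ≈ 0.0966, which is ≥ 0.05, so fail to reject H₀.
The data do not give significant evidence that the true slope on daily sodium intake is below 17.256 mmHg per unit.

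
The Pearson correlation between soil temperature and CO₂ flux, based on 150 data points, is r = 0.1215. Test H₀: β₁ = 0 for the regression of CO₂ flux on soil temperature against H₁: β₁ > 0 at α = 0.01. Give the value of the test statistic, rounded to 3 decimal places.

t = r·√(n − 2)/√(1 − r²) = 0.1215·√148/√0.985238 = 1.489.
df = n − 2 = 148.
One-sided p ≈ 0.0693, which is ≥ 0.01, so fail to reject H₀.
The data do not give significant evidence of a linear association between soil temperature and CO₂ flux.

t = 1.489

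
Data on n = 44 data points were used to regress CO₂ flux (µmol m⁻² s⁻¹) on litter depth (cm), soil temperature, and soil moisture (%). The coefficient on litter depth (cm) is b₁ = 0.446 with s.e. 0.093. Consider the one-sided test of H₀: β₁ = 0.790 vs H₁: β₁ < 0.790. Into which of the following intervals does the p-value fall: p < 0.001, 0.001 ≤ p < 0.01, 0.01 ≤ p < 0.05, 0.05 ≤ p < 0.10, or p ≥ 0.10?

p < 0.001

t = (0.446 − 0.790) / 0.093 = -3.699.
df = n − k − 1 = 44 − 3 − 1 = 40.
One-sided p = P(T_{40} < t) ≈ 0.0003.
So p < 0.001.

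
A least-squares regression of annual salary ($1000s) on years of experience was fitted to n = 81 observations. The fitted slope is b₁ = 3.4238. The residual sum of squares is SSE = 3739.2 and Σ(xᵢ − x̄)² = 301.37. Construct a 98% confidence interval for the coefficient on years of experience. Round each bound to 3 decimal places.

(2.483, 4.365)

MSE = SSE/(n − 2) = 3739.2/79 = 47.3316.
SE(b₁) = √(MSE/Sₓₓ) = √(47.3316/301.37) = 0.396302.
df = n − 2 = 79.
t* = t_{0.01, 79} = 2.374482.
Margin = t* × SE = 2.374482 × 0.396302 = 0.94101.
CI: 3.4238 ± 0.94101 → (2.483, 4.365).
With 98% confidence, each one-unit increase in years of experience is associated with a change of between 2.483 and 4.365 $1000s in annual salary.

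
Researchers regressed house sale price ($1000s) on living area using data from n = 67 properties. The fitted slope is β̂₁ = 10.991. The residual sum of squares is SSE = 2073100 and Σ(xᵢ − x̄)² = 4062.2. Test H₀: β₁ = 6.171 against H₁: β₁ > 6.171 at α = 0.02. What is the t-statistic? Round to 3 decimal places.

MSE = SSE/(n − 2) = 2073100/65 = 31893.8.
SE(β̂₁) = √(MSE/Sₓₓ) = √(31893.8/4062.2) = 2.80203.
t = (10.991 − 6.171) / 2.80203 = 1.720.
df = n − 2 = 65.
One-sided p ≈ 0.0451, which is ≥ 0.02, so fail to reject H₀.
The data do not give significant evidence that the true slope on living area exceeds 6.171 $1000s per unit.

t = 1.720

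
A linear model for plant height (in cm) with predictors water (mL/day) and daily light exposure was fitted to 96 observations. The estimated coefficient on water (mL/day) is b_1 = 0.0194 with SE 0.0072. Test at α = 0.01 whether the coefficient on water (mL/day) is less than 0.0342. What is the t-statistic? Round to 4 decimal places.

t = -2.0556

H₀: β₁ = 0.0342 vs H₁: β₁ < 0.0342.
t = (b_1 − β₁⁰)/SE = (0.0194 − 0.0342) / 0.0072 = -2.0556.
df = n − k − 1 = 96 − 2 − 1 = 93.
One-sided p ≈ 0.0213, which is ≥ 0.01, so fail to reject H₀.
The data do not give significant evidence that the true slope on water (mL/day) is below 0.0342 cm per unit, holding the other predictors fixed.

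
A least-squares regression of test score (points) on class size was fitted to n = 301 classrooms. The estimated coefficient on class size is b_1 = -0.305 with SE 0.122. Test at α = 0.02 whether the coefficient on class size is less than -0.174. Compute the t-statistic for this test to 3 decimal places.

t = -1.074

H₀: β₁ = -0.174 vs H₁: β₁ < -0.174.
t = (b_1 − β₁⁰)/SE = (-0.305 − (-0.174)) / 0.122 = -1.074.
df = n − 2 = 301 − 2 = 299.
One-sided p ≈ 0.1419, which is ≥ 0.02, so fail to reject H₀.
The data do not give significant evidence that the true slope on class size is below -0.174 points per unit.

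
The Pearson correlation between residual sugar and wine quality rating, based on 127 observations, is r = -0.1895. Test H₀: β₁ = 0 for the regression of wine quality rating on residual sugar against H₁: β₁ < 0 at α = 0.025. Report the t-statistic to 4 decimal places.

t = -2.1578

t = r·√(n − 2)/√(1 − r²) = -0.1895·√125/√0.96409 = -2.1578.
df = n − 2 = 125.
One-sided p ≈ 0.0164, which is < 0.025, so reject H₀.
There is evidence of a linear association between residual sugar and wine quality rating.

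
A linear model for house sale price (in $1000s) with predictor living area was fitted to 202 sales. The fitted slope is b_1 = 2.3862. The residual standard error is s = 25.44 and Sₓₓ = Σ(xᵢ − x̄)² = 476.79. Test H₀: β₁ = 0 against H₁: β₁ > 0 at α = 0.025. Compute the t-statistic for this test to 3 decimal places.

t = 2.048

SE(b_1) = s/√Sₓₓ = 25.44/√476.79 = 1.16507.
t = 2.3862 / 1.16507 = 2.048.
df = n − 2 = 200.
One-sided p ≈ 0.0209, which is < 0.025, so reject H₀.
There is evidence that the true slope on living area is positive.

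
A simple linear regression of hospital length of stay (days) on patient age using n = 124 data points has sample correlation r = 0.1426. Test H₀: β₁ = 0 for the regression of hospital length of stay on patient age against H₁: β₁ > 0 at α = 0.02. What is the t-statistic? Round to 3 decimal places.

t = 1.591

t = r·√(n − 2)/√(1 − r²) = 0.1426·√122/√0.979665 = 1.591.
df = n − 2 = 122.
One-sided p ≈ 0.0571, which is ≥ 0.02, so fail to reject H₀.
The data do not give significant evidence of a linear association between patient age and hospital length of stay.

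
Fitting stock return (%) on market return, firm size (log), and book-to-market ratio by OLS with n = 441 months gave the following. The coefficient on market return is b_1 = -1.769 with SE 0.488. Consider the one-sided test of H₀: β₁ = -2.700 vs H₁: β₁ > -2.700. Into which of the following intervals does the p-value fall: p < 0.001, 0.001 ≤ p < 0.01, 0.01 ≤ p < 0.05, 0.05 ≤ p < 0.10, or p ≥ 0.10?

t = (-1.769 − (-2.700)) / 0.488 = 1.908.
df = n − k − 1 = 441 − 3 − 1 = 437.
One-sided p = P(T_{437} > t) ≈ 0.0285.
So 0.01 ≤ p < 0.05.

0.01 ≤ p < 0.05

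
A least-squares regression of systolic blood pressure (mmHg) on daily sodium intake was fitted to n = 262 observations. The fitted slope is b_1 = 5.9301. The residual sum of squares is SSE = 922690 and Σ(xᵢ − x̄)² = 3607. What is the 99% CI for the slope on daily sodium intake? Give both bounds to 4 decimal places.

MSE = SSE/(n − 2) = 922690/260 = 3548.81.
SE(b_1) = √(MSE/Sₓₓ) = √(3548.81/3607) = 0.991901.
df = n − 2 = 260.
t* = t_{0.005, 260} = 2.59487.
Margin = t* × SE = 2.59487 × 0.991901 = 2.573854.
CI: 5.9301 ± 2.573854 → (3.3562, 8.5040).
With 99% confidence, each one-unit increase in daily sodium intake is associated with a change of between 3.3562 and 8.5040 mmHg in systolic blood pressure.

(3.3562, 8.5040)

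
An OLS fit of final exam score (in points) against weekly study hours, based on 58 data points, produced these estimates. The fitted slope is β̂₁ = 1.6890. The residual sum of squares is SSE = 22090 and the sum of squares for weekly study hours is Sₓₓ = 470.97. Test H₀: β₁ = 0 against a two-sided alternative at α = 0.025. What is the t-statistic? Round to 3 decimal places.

MSE = SSE/(n − 2) = 22090/56 = 394.464.
SE(β̂₁) = √(MSE/Sₓₓ) = √(394.464/470.97) = 0.915181.
t = 1.6890 / 0.915181 = 1.846.
df = n − 2 = 56.
Two-sided p ≈ 0.0702, which is ≥ 0.025, so fail to reject H₀.
The data do not give significant evidence of an association between weekly study hours and final exam score.

t = 1.846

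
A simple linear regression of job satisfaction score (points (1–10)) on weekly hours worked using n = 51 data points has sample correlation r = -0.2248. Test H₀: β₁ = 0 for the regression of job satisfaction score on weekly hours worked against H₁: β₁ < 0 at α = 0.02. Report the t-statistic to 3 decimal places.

t = -1.615

t = r·√(n − 2)/√(1 − r²) = -0.2248·√49/√0.949465 = -1.615.
df = n − 2 = 49.
One-sided p ≈ 0.0564, which is ≥ 0.02, so fail to reject H₀.
The data do not give significant evidence of a linear association between weekly hours worked and job satisfaction score.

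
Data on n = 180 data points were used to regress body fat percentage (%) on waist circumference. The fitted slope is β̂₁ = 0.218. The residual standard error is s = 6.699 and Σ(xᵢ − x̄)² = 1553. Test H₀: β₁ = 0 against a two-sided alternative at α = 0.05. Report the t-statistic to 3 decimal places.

SE(β̂₁) = s/√Sₓₓ = 6.699/√1553 = 0.16999.
t = 0.218 / 0.16999 = 1.282.
df = n − 2 = 178.
Two-sided p ≈ 0.2014, which is ≥ 0.05, so fail to reject H₀.
The data do not give significant evidence of an association between waist circumference and body fat percentage.

t = 1.282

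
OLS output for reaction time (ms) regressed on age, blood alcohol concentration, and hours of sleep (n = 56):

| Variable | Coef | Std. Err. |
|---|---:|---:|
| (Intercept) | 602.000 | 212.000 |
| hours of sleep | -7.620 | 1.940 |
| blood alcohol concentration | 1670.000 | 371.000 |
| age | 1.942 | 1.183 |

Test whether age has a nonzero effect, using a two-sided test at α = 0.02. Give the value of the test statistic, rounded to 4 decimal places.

t = 1.6416

Read off: b = 1.942, SE = 1.183 for age.
H₀: β₁ = 0 vs H₁: β₁ ≠ 0.
t = 1.942 / 1.183 = 1.6416.
df = n − k − 1 = 56 − 3 − 1 = 52.
Two-sided p ≈ 0.1067, which is ≥ 0.02, so fail to reject H₀.
The data do not give significant evidence of an association between age and reaction time, after adjusting for the other predictors.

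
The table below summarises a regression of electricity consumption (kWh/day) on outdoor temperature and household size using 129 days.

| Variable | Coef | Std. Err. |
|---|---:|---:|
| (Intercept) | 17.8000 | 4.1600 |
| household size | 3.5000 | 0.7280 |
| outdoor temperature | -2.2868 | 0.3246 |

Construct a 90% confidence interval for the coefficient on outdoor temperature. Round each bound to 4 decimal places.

(-2.8247, -1.7489)

Read off: b = -2.2868, SE = 0.3246 for outdoor temperature.
df = n − k − 1 = 129 − 2 − 1 = 126.
t* = t_{0.05, 126} = 1.657037.
Margin = t* × SE = 1.657037 × 0.3246 = 0.537874.
CI: -2.2868 ± 0.537874 → (-2.8247, -1.7489).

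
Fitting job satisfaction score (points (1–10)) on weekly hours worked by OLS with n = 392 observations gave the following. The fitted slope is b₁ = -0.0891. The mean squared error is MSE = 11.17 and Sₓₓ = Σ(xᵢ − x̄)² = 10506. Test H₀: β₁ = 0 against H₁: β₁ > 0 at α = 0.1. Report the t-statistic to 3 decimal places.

SE(b₁) = √(MSE/Sₓₓ) = √(11.17/10506) = 0.0326068.
t = -0.0891 / 0.0326068 = -2.733.
df = n − 2 = 390.
One-sided p ≈ 0.9967, which is ≥ 0.1, so fail to reject H₀.
The data do not give significant evidence that the true slope on weekly hours worked is positive.

t = -2.733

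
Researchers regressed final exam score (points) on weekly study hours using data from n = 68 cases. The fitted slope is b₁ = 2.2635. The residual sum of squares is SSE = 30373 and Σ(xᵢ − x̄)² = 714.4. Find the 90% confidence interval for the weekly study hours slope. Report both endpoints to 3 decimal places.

(0.925, 3.602)

MSE = SSE/(n − 2) = 30373/66 = 460.197.
SE(b₁) = √(MSE/Sₓₓ) = √(460.197/714.4) = 0.802604.
df = n − 2 = 66.
t* = t_{0.05, 66} = 1.668271.
Margin = t* × SE = 1.668271 × 0.802604 = 1.33896.
CI: 2.2635 ± 1.33896 → (0.925, 3.602).
With 90% confidence, each one-unit increase in weekly study hours is associated with a change of between 0.925 and 3.602 points in final exam score.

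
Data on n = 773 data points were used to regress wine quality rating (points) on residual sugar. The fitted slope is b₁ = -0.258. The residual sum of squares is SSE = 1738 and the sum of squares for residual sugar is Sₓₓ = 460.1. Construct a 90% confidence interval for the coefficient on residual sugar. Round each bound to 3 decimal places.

(-0.373, -0.143)

MSE = SSE/(n − 2) = 1738/771 = 2.25422.
SE(b₁) = √(MSE/Sₓₓ) = √(2.25422/460.1) = 0.0699957.
df = n − 2 = 771.
t* = t_{0.05, 771} = 1.646832.
Margin = t* × SE = 1.646832 × 0.0699957 = 0.11527.
CI: -0.258 ± 0.11527 → (-0.373, -0.143).
With 90% confidence, each one-unit increase in residual sugar is associated with a change of between -0.373 and -0.143 points in wine quality rating.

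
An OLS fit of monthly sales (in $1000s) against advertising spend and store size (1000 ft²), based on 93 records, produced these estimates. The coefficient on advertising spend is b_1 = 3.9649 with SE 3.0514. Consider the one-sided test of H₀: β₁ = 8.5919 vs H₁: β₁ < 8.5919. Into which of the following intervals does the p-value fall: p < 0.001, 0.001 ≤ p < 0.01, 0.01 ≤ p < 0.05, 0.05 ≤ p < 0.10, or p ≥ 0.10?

t = (3.9649 − 8.5919) / 3.0514 = -1.516.
df = n − k − 1 = 93 − 2 − 1 = 90.
One-sided p = P(T_{90} < t) ≈ 0.0665.
So 0.05 ≤ p < 0.10.

0.05 ≤ p < 0.10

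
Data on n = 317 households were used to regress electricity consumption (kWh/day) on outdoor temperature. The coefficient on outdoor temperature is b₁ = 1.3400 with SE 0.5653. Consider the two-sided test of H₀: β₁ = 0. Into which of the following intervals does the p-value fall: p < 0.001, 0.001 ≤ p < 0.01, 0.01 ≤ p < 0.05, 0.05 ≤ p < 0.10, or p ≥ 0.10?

t = 1.3400 / 0.5653 = 2.370.
df = n − 2 = 317 − 2 = 315.
Two-sided p = 2·P(T_{315} > |t|) ≈ 0.0184.
So 0.01 ≤ p < 0.05.

0.01 ≤ p < 0.05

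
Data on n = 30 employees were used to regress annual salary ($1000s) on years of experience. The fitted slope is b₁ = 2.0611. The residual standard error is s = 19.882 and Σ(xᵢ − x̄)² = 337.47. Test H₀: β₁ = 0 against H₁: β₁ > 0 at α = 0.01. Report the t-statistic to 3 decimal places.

SE(b₁) = s/√Sₓₓ = 19.882/√337.47 = 1.08229.
t = 2.0611 / 1.08229 = 1.904.
df = n − 2 = 28.
One-sided p ≈ 0.0336, which is ≥ 0.01, so fail to reject H₀.
The data do not give significant evidence that the true slope on years of experience is positive.

t = 1.904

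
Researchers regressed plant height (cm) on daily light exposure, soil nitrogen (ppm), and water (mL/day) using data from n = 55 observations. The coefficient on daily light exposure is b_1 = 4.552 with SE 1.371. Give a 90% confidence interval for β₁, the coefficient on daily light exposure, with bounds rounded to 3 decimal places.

df = n − k − 1 = 55 − 3 − 1 = 51.
t* = t_{0.05, 51} = 1.675285.
Margin = t* × SE = 1.675285 × 1.371 = 2.29682.
CI: 4.552 ± 2.29682 → (2.255, 6.849).
With 90% confidence, each one-unit increase in daily light exposure is associated with a change of between 2.255 and 6.849 cm in plant height, holding the other predictors fixed.

(2.255, 6.849)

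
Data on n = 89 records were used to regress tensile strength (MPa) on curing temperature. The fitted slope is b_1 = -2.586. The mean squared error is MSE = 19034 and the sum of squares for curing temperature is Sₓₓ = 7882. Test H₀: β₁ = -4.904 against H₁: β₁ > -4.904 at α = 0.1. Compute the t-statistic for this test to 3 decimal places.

SE(b_1) = √(MSE/Sₓₓ) = √(19034/7882) = 1.55398.
t = (-2.586 − (-4.904)) / 1.55398 = 1.492.
df = n − 2 = 87.
One-sided p ≈ 0.0697, which is < 0.1, so reject H₀.
There is evidence that the true slope on curing temperature exceeds -4.904 MPa per unit.

t = 1.492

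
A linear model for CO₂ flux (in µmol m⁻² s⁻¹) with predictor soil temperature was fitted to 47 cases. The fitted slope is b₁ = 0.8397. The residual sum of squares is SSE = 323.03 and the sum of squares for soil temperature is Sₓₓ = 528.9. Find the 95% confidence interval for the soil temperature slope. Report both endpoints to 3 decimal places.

(0.605, 1.074)

MSE = SSE/(n − 2) = 323.03/45 = 7.17844.
SE(b₁) = √(MSE/Sₓₓ) = √(7.17844/528.9) = 0.116501.
df = n − 2 = 45.
t* = t_{0.025, 45} = 2.014103.
Margin = t* × SE = 2.014103 × 0.116501 = 0.23464.
CI: 0.8397 ± 0.23464 → (0.605, 1.074).
With 95% confidence, each one-unit increase in soil temperature is associated with a change of between 0.605 and 1.074 µmol m⁻² s⁻¹ in CO₂ flux.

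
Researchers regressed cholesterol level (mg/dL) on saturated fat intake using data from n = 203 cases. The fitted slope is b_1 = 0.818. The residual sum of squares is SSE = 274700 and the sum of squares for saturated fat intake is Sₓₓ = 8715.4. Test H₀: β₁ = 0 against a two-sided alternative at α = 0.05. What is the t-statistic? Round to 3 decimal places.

t = 2.066

MSE = SSE/(n − 2) = 274700/201 = 1366.67.
SE(b_1) = √(MSE/Sₓₓ) = √(1366.67/8715.4) = 0.395993.
t = 0.818 / 0.395993 = 2.066.
df = n − 2 = 201.
Two-sided p ≈ 0.0401, which is < 0.05, so reject H₀.
There is evidence that saturated fat intake is associated with cholesterol level.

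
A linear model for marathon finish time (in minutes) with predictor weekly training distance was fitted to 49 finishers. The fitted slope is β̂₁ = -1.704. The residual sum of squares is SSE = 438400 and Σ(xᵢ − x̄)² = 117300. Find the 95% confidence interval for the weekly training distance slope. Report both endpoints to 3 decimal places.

MSE = SSE/(n − 2) = 438400/47 = 9327.66.
SE(β̂₁) = √(MSE/Sₓₓ) = √(9327.66/117300) = 0.281992.
df = n − 2 = 47.
t* = t_{0.025, 47} = 2.011741.
Margin = t* × SE = 2.011741 × 0.281992 = 0.56730.
CI: -1.704 ± 0.56730 → (-2.271, -1.137).
With 95% confidence, each one-unit increase in weekly training distance is associated with a change of between -2.271 and -1.137 minutes in marathon finish time.

(-2.271, -1.137)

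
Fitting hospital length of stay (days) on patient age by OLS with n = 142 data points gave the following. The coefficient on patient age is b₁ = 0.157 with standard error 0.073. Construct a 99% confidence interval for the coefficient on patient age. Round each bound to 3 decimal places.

(-0.034, 0.348)

df = n − 2 = 142 − 2 = 140.
t* = t_{0.005, 140} = 2.611403.
Margin = t* × SE = 2.611403 × 0.073 = 0.19063.
CI: 0.157 ± 0.19063 → (-0.034, 0.348).
With 99% confidence, each one-unit increase in patient age is associated with a change of between -0.034 and 0.348 days in hospital length of stay.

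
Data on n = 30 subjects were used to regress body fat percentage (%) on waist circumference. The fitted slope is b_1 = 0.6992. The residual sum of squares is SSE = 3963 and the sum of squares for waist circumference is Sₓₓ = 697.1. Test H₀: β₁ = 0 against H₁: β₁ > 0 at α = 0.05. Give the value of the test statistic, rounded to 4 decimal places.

t = 1.5517

MSE = SSE/(n − 2) = 3963/28 = 141.536.
SE(b_1) = √(MSE/Sₓₓ) = √(141.536/697.1) = 0.450594.
t = 0.6992 / 0.450594 = 1.5517.
df = n − 2 = 28.
One-sided p ≈ 0.0660, which is ≥ 0.05, so fail to reject H₀.
The data do not give significant evidence that the true slope on waist circumference is positive.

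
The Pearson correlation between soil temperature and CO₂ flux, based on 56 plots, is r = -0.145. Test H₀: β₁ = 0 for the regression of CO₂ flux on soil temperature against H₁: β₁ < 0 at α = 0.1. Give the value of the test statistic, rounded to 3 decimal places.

t = r·√(n − 2)/√(1 − r²) = -0.145·√54/√0.978975 = -1.077.
df = n − 2 = 54.
One-sided p ≈ 0.1432, which is ≥ 0.1, so fail to reject H₀.
The data do not give significant evidence of a linear association between soil temperature and CO₂ flux.

t = -1.077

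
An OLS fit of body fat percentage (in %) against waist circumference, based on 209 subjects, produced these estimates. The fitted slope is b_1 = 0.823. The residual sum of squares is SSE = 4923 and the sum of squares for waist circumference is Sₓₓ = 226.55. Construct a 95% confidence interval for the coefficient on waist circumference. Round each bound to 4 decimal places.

MSE = SSE/(n − 2) = 4923/207 = 23.7826.
SE(b_1) = √(MSE/Sₓₓ) = √(23.7826/226.55) = 0.324002.
df = n − 2 = 207.
t* = t_{0.025, 207} = 1.97149.
Margin = t* × SE = 1.97149 × 0.324002 = 0.638767.
CI: 0.823 ± 0.638767 → (0.1842, 1.4618).
With 95% confidence, each one-unit increase in waist circumference is associated with a change of between 0.1842 and 1.4618 % in body fat percentage.

(0.1842, 1.4618)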